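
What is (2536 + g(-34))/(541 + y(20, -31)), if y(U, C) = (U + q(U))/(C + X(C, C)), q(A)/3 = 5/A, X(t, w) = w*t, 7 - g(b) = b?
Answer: 9586440/2012603 ≈ 4.7632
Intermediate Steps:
g(b) = 7 - b
X(t, w) = t*w
q(A) = 15/A (q(A) = 3*(5/A) = 15/A)
y(U, C) = (U + 15/U)/(C + C²) (y(U, C) = (U + 15/U)/(C + C*C) = (U + 15/U)/(C + C²))
(2536 + g(-34))/(541 + y(20, -31)) = (2536 + (7 - 1*(-34)))/(541 + (15 + 20²)/(-31*20*(1 - 31))) = (2536 + (7 + 34))/(541 - 1/31*1/20*(15 + 400)/(-30)) = (2536 + 41)/(541 - 1/31*1/20*(-1/30)*415) = 2577/(541 + 83/3720) = 2577/(2012603/3720) = 2577*(3720/2012603) = 9586440/2012603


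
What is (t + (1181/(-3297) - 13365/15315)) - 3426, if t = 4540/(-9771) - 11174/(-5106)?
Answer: -863803893878717/252168179907 ≈ -3425.5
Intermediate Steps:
t = 129129/74911 (t = 4540*(-1/9771) - 11174*(-1/5106) = -4540/9771 + 151/69 = 129129/74911 ≈ 1.7238)
(t + (1181/(-3297) - 13365/15315)) - 3426 = (129129/74911 + (1181/(-3297) - 13365/15315)) - 3426 = (129129/74911 + (1181*(-1/3297) - 13365*1/15315)) - 3426 = (129129/74911 + (-1181/3297 - 891/1021)) - 3426 = (129129/74911 - 4143428/3366237) - 3426 = 124290482665/252168179907 - 3426 = -863803893878717/252168179907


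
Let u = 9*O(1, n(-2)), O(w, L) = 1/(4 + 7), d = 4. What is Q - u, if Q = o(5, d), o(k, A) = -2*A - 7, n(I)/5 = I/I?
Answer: -174/11 ≈ -15.818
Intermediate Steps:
n(I) = 5 (n(I) = 5*(I/I) = 5*1 = 5)
o(k, A) = -7 - 2*A
O(w, L) = 1/11
Q = -15 (Q = -7 - 2*4 = -7 - 8 = -15)
u = 9/11 (u = 9*(1/11) = 9/11 ≈ 0.81818)
Q - u = -15 - 1*9/11 = -15 - 9/11 = -174/11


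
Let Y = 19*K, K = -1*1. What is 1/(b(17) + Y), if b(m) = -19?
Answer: -1/38 ≈ -0.026316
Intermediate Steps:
K = -1
Y = -19 (Y = 19*(-1) = -19)
1/(b(17) + Y) = 1/(-19 - 19) = 1/(-38) = -1/38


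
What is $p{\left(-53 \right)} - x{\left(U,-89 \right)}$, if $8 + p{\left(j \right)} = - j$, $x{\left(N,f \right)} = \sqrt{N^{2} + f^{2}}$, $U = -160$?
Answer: $45 - \sqrt{33521} \approx -138.09$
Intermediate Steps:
$p{\left(j \right)} = -8 - j$
$p{\left(-53 \right)} - x{\left(U,-89 \right)} = \left(-8 - -53\right) - \sqrt{\left(-160\right)^{2} + \left(-89\right)^{2}} = \left(-8 + 53\right) - \sqrt{25600 + 7921} = 45 - \sqrt{33521}$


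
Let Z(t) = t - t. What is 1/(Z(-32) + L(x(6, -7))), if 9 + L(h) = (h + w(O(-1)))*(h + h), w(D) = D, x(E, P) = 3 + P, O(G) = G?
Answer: 1/31 ≈ 0.032258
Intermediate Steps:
Z(t) = 0
L(h) = -9 + 2*h*(-1 + h) (L(h) = -9 + (h - 1)*(h + h) = -9 + (-1 + h)*(2*h) = -9 + 2*h*(-1 + h))
1/(Z(-32) + L(x(6, -7))) = 1/(0 + (-9 - 2*(3 - 7) + 2*(3 - 7)**2)) = 1/(0 + (-9 - 2*(-4) + 2*(-4)**2)) = 1/(0 + (-9 + 8 + 2*16)) = 1/(0 + (-9 + 8 + 32)) = 1/(0 + 31) = 1/31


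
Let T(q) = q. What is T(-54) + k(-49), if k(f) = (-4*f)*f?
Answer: -9658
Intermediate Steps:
k(f) = -4*f**2
T(-54) + k(-49) = -54 - 4*(-49)**2 = -54 - 4*2401 = -54 - 9604 = -9658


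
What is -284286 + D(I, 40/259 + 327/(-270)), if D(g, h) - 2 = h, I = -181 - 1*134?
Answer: -6626684671/23310 ≈ -2.8429e+5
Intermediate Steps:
I = -315 (I = -181 - 134 = -315)
D(g, h) = 2 + h
-284286 + D(I, 40/259 + 327/(-270)) = -284286 + (2 + (40/259 + 327/(-270))) = -284286 + (2 + (40*(1/259) + 327*(-1/270))) = -284286 + (2 + (40/259 - 109/90)) = -284286 + (2 - 24631/23310) = -284286 + 21989/23310 = -6626684671/23310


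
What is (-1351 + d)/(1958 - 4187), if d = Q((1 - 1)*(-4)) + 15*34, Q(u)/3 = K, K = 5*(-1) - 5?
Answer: 871/2229 ≈ 0.39076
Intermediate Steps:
K = -10 (K = -5 - 5 = -10)
Q(u) = -30 (Q(u) = 3*(-10) = -30)
d = 480 (d = -30 + 15*34 = -30 + 510 = 480)
(-1351 + d)/(1958 - 4187) = (-1351 + 480)/(1958 - 4187) = -871/(-2229) = -871*(-1/2229) = 871/2229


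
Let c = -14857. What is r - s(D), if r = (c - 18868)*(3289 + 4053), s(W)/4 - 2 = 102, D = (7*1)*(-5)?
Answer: -247609366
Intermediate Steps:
D = -35 (D = 7*(-5) = -35)
s(W) = 416 (s(W) = 8 + 4*102 = 8 + 408 = 416)
r = -247608950 (r = (-14857 - 18868)*(3289 + 4053) = -33725*7342 = -247608950)
r - s(D) = -247608950 - 1*416 = -247608950 - 416 = -247609366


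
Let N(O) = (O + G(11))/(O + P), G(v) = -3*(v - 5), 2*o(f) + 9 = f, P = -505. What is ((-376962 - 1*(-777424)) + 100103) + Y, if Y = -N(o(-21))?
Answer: 260293767/520 ≈ 5.0057e+5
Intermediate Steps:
o(f) = -9/2 + f/2
G(v) = 15 - 3*v (G(v) = -3*(-5 + v) = 15 - 3*v)
N(O) = (-18 + O)/(-505 + O) (N(O) = (O + (15 - 3*11))/(O - 505) = (O + (15 - 33))/(-505 + O) = (O - 18)/(-505 + O) = (-18 + O)/(-505 + O))
Y = -33/520 (Y = -(-18 + (-9/2 + (1/2)*(-21)))/(-505 + (-9/2 + (1/2)*(-21))) = -(-18 + (-9/2 - 21/2))/(-505 + (-9/2 - 21/2)) = -(-18 - 15)/(-505 - 15) = -(-33)/(-520) = -(-1)*(-33)/520 = -1*33/520 = -33/520 ≈ -0.063462)
((-376962 - 1*(-777424)) + 100103) + Y = ((-376962 - 1*(-777424)) + 100103) - 33/520 = ((-376962 + 777424) + 100103) - 33/520 = (400462 + 100103) - 33/520 = 500565 - 33/520 = 260293767/520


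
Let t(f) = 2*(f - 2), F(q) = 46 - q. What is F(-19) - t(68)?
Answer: -67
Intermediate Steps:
t(f) = -4 + 2*f (t(f) = 2*(-2 + f) = -4 + 2*f)
F(-19) - t(68) = (46 - 1*(-19)) - (-4 + 2*68) = (46 + 19) - (-4 + 136) = 65 - 1*132 = 65 - 132 = -67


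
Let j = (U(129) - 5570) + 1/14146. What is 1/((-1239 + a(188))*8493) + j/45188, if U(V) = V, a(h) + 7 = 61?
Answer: -754261192199/6264202732920 ≈ -0.12041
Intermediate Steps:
a(h) = 54 (a(h) = -7 + 61 = 54)
j = -76968385/14146 (j = (129 - 5570) + 1/14146 = -5441 + 1/14146 = -76968385/14146 ≈ -5441.0)
1/((-1239 + a(188))*8493) + j/45188 = 1/((-1239 + 54)*8493) - 76968385/14146/45188 = (1/8493)/(-1185) - 76968385/14146*1/45188 = -1/1185*1/8493 - 5920645/49171496 = -1/10064205 - 5920645/49171496 = -754261192199/6264202732920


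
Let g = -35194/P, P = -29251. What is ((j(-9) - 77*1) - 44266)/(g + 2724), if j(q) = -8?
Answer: -1297311101/79714918 ≈ -16.274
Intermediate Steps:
g = 35194/29251 (g = -35194/(-29251) = -35194*(-1/29251) = 35194/29251 ≈ 1.2032)
((j(-9) - 77*1) - 44266)/(g + 2724) = ((-8 - 77*1) - 44266)/(35194/29251 + 2724) = ((-8 - 77) - 44266)/(79714918/29251) = (-85 - 44266)*(29251/79714918) = -44351*29251/79714918 = -1297311101/79714918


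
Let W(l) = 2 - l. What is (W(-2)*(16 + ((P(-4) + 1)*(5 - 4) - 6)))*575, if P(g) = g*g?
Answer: 62100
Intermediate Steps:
P(g) = g²
(W(-2)*(16 + ((P(-4) + 1)*(5 - 4) - 6)))*575 = ((2 - 1*(-2))*(16 + (((-4)² + 1)*(5 - 4) - 6)))*575 = ((2 + 2)*(16 + ((16 + 1)*1 - 6)))*575 = (4*(16 + (17*1 - 6)))*575 = (4*(16 + (17 - 6)))*575 = (4*(16 + 11))*575 = (4*27)*575 = 108*575 = 62100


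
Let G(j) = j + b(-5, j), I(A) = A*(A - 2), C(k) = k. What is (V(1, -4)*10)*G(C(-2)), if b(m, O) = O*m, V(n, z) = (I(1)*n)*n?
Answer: -80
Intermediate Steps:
I(A) = A*(-2 + A)
V(n, z) = -n² (V(n, z) = ((1*(-2 + 1))*n)*n = ((1*(-1))*n)*n = (-n)*n = -n²)
G(j) = -4*j (G(j) = j + j*(-5) = j - 5*j = -4*j)
(V(1, -4)*10)*G(C(-2)) = (-1*1²*10)*(-4*(-2)) = (-1*1*10)*8 = -1*10*8 = -10*8 = -80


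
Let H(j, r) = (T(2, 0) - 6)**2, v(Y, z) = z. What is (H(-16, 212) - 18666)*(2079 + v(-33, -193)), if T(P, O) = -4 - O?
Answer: -35015476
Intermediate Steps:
H(j, r) = 100 (H(j, r) = ((-4 - 1*0) - 6)**2 = ((-4 + 0) - 6)**2 = (-4 - 6)**2 = (-10)**2 = 100)
(H(-16, 212) - 18666)*(2079 + v(-33, -193)) = (100 - 18666)*(2079 - 193) = -18566*1886 = -35015476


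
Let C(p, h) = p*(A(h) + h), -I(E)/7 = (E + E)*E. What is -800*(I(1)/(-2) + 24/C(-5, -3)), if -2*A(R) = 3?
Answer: -19360/3 ≈ -6453.3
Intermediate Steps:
A(R) = -3/2 (A(R) = -½*3 = -3/2)
I(E) = -14*E² (I(E) = -7*(E + E)*E = -7*2*E*E = -14*E²)
C(p, h) = p*(-3/2 + h)
-800*(I(1)/(-2) + 24/C(-5, -3)) = -800*(-14*1²/(-2) + 24/(((½)*(-5)*(-3 + 2*(-3))))) = -800*(-14*1*(-½) + 24/(((½)*(-5)*(-3 - 6)))) = -800*(-14*(-½) + 24/(((½)*(-5)*(-9)))) = -800*(7 + 24/(45/2)) = -800*(7 + 24*(2/45)) = -800*(7 + 16/15) = -800*121/15 = -19360/3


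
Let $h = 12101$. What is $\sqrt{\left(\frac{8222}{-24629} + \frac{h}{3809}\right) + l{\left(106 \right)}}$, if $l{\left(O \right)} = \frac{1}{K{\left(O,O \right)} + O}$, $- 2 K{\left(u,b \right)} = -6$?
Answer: $\frac{2 \sqrt{74559350698282400665}}{10225492849} \approx 1.6889$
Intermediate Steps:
$K{\left(u,b \right)} = 3$ ($K{\left(u,b \right)} = \left(- \frac{1}{2}\right) \left(-6\right) = 3$)
$l{\left(O \right)} = \frac{1}{3 + O}$
$\sqrt{\left(\frac{8222}{-24629} + \frac{h}{3809}\right) + l{\left(106 \right)}} = \sqrt{\left(\frac{8222}{-24629} + \frac{12101}{3809}\right) + \frac{1}{3 + 106}} = \sqrt{\left(8222 \left(- \frac{1}{24629}\right) + 12101 \cdot \frac{1}{3809}\right) + \frac{1}{109}} = \sqrt{\left(- \frac{8222}{24629} + \frac{12101}{3809}\right) + \frac{1}{109}} = \sqrt{\frac{266717931}{93811861} + \frac{1}{109}} = \sqrt{\frac{29166066340}{10225492849}} = \frac{2 \sqrt{74559350698282400665}}{10225492849}$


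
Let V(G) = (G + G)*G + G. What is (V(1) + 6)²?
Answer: 81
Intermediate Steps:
V(G) = G + 2*G² (V(G) = (2*G)*G + G = 2*G² + G = G + 2*G²)
(V(1) + 6)² = (1*(1 + 2*1) + 6)² = (1*(1 + 2) + 6)² = (1*3 + 6)² = (3 + 6)² = 9² = 81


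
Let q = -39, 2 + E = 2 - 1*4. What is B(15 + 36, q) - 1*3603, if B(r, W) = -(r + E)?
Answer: -3650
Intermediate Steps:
E = -4 (E = -2 + (2 - 1*4) = -2 + (2 - 4) = -2 - 2 = -4)
B(r, W) = 4 - r (B(r, W) = -(r - 4) = -(-4 + r) = 4 - r)
B(15 + 36, q) - 1*3603 = (4 - (15 + 36)) - 1*3603 = (4 - 1*51) - 3603 = (4 - 51) - 3603 = -47 - 3603 = -3650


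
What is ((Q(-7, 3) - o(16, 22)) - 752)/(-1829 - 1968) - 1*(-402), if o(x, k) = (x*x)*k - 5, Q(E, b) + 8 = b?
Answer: 1532778/3797 ≈ 403.68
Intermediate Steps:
Q(E, b) = -8 + b
o(x, k) = -5 + k*x² (o(x, k) = x²*k - 5 = k*x² - 5 = -5 + k*x²)
((Q(-7, 3) - o(16, 22)) - 752)/(-1829 - 1968) - 1*(-402) = (((-8 + 3) - (-5 + 22*16²)) - 752)/(-1829 - 1968) - 1*(-402) = ((-5 - (-5 + 22*256)) - 752)/(-3797) + 402 = ((-5 - (-5 + 5632)) - 752)*(-1/3797) + 402 = ((-5 - 1*5627) - 752)*(-1/3797) + 402 = ((-5 - 5627) - 752)*(-1/3797) + 402 = (-5632 - 752)*(-1/3797) + 402 = -6384*(-1/3797) + 402 = 6384/3797 + 402 = 1532778/3797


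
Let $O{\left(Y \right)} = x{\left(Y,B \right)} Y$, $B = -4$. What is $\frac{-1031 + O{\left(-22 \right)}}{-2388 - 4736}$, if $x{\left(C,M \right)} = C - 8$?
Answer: $\frac{371}{7124} \approx 0.052077$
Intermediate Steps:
$x{\left(C,M \right)} = -8 + C$
$O{\left(Y \right)} = Y \left(-8 + Y\right)$ ($O{\left(Y \right)} = \left(-8 + Y\right) Y = Y \left(-8 + Y\right)$)
$\frac{-1031 + O{\left(-22 \right)}}{-2388 - 4736} = \frac{-1031 - 22 \left(-8 - 22\right)}{-2388 - 4736} = \frac{-1031 - -660}{-7124} = \left(-1031 + 660\right) \left(- \frac{1}{7124}\right) = \left(-371\right) \left(- \frac{1}{7124}\right) = \frac{371}{7124}$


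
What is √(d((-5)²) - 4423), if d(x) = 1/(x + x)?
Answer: I*√442298/10 ≈ 66.505*I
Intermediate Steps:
d(x) = 1/(2*x)
√(d((-5)²) - 4423) = √(1/(2*((-5)²)) - 4423) = √((½)/25 - 4423) = √((½)*(1/25) - 4423) = √(1/50 - 4423) = √(-221149/50) = I*√442298/10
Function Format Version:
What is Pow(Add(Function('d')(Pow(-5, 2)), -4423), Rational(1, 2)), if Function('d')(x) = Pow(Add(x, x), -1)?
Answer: Mul(Rational(1, 10), I, Pow(442298, Rational(1, 2))) ≈ Mul(66.505, I)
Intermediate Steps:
Function('d')(x) = Mul(Rational(1, 2), Pow(x, -1)) (Function('d')(x) = Pow(Mul(2, x), -1) = Mul(Rational(1, 2), Pow(x, -1)))
Pow(Add(Function('d')(Pow(-5, 2)), -4423), Rational(1, 2)) = Pow(Add(Mul(Rational(1, 2), Pow(Pow(-5, 2), -1)), -4423), Rational(1, 2)) = Pow(Add(Mul(Rational(1, 2), Pow(25, -1)), -4423), Rational(1, 2)) = Pow(Add(Mul(Rational(1, 2), Rational(1, 25)), -4423), Rational(1, 2)) = Pow(Add(Rational(1, 50), -4423), Rational(1, 2)) = Pow(Rational(-221149, 50), Rational(1, 2)) = Mul(Rational(1, 10), I, Pow(442298, Rational(1, 2)))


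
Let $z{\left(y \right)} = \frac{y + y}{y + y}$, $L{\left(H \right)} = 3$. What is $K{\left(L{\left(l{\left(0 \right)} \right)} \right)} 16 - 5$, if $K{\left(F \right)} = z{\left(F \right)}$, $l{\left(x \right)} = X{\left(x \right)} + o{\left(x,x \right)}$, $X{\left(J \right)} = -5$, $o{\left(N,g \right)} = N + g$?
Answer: $11$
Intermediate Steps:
$l{\left(x \right)} = -5 + 2 x$ ($l{\left(x \right)} = -5 + \left(x + x\right) = -5 + 2 x$)
$z{\left(y \right)} = 1$ ($z{\left(y \right)} = \frac{2 y}{2 y} = 2 y \frac{1}{2 y} = 1$)
$K{\left(F \right)} = 1$
$K{\left(L{\left(l{\left(0 \right)} \right)} \right)} 16 - 5 = 1 \cdot 16 - 5 = 16 - 5 = 11$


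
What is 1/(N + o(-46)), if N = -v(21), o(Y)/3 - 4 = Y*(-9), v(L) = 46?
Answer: 1/1208 ≈ 0.00082781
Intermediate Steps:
o(Y) = 12 - 27*Y (o(Y) = 12 + 3*(Y*(-9)) = 12 + 3*(-9*Y) = 12 - 27*Y)
N = -46 (N = -1*46 = -46)
1/(N + o(-46)) = 1/(-46 + (12 - 27*(-46))) = 1/(-46 + (12 + 1242)) = 1/(-46 + 1254) = 1/1208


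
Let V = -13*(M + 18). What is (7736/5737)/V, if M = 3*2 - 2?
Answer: -3868/820391 ≈ -0.0047148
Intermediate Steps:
M = 4 (M = 6 - 2 = 4)
V = -286 (V = -13*(4 + 18) = -13*22 = -1*286 = -286)
(7736/5737)/V = (7736/5737)/(-286) = (7736*(1/5737))*(-1/286) = (7736/5737)*(-1/286) = -3868/820391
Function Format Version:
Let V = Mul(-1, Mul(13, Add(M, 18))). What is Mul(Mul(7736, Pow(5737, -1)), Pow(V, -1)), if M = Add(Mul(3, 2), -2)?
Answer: Rational(-3868, 820391) ≈ -0.0047148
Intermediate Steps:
M = 4 (M = Add(6, -2) = 4)
V = -286 (V = Mul(-1, Mul(13, Add(4, 18))) = Mul(-1, Mul(13, 22)) = Mul(-1, 286) = -286)
Mul(Mul(7736, Pow(5737, -1)), Pow(V, -1)) = Mul(Mul(7736, Pow(5737, -1)), Pow(-286, -1)) = Mul(Mul(7736, Rational(1, 5737)), Rational(-1, 286)) = Mul(Rational(7736, 5737), Rational(-1, 286)) = Rational(-3868, 820391)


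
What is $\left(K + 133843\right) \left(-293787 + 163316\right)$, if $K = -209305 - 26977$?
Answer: $13365318769$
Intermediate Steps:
$K = -236282$ ($K = -209305 - 26977 = -236282$)
$\left(K + 133843\right) \left(-293787 + 163316\right) = \left(-236282 + 133843\right) \left(-293787 + 163316\right) = \left(-102439\right) \left(-130471\right) = 13365318769$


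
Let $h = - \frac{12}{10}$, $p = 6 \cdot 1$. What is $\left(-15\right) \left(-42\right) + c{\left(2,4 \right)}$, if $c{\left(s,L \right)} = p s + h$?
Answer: $\frac{3204}{5} \approx 640.8$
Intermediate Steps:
$p = 6$
$h = - \frac{6}{5}$ ($h = \left(-12\right) \frac{1}{10} = - \frac{6}{5} \approx -1.2$)
$c{\left(s,L \right)} = - \frac{6}{5} + 6 s$ ($c{\left(s,L \right)} = 6 s - \frac{6}{5} = - \frac{6}{5} + 6 s$)
$\left(-15\right) \left(-42\right) + c{\left(2,4 \right)} = \left(-15\right) \left(-42\right) + \left(- \frac{6}{5} + 6 \cdot 2\right) = 630 + \left(- \frac{6}{5} + 12\right) = 630 + \frac{54}{5} = \frac{3204}{5}$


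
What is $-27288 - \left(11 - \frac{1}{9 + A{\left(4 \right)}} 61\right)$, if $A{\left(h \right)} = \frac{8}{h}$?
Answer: $- \frac{300228}{11} \approx -27293.0$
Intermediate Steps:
$-27288 - \left(11 - \frac{1}{9 + A{\left(4 \right)}} 61\right) = -27288 - \left(11 - \frac{1}{9 + \frac{8}{4}} \cdot 61\right) = -27288 - \left(11 - \frac{1}{9 + 8 \cdot \frac{1}{4}} \cdot 61\right) = -27288 - \left(11 - \frac{1}{9 + 2} \cdot 61\right) = -27288 - \left(11 - \frac{1}{11} \cdot 61\right) = -27288 + \left(\frac{1}{11} \cdot 61 - 11\right) = -27288 + \left(\frac{61}{11} - 11\right) = -27288 - \frac{60}{11} = - \frac{300228}{11}$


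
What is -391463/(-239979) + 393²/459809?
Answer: 217062727138/110344504011 ≈ 1.9671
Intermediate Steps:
-391463/(-239979) + 393²/459809 = -391463*(-1/239979) + 154449*(1/459809) = 391463/239979 + 154449/459809 = 217062727138/110344504011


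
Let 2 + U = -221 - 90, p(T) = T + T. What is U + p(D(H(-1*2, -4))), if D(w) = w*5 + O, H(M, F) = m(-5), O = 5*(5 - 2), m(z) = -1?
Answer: -293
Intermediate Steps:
O = 15 (O = 5*3 = 15)
H(M, F) = -1
D(w) = 15 + 5*w (D(w) = w*5 + 15 = 5*w + 15 = 15 + 5*w)
p(T) = 2*T
U = -313 (U = -2 + (-221 - 90) = -2 - 311 = -313)
U + p(D(H(-1*2, -4))) = -313 + 2*(15 + 5*(-1)) = -313 + 2*(15 - 5) = -313 + 2*10 = -313 + 20 = -293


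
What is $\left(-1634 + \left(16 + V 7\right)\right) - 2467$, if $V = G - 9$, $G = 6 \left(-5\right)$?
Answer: $-4358$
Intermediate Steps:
$G = -30$
$V = -39$ ($V = -30 - 9 = -39$)
$\left(-1634 + \left(16 + V 7\right)\right) - 2467 = \left(-1634 + \left(16 - 273\right)\right) - 2467 = \left(-1634 - 257\right) - 2467 = -1891 - 2467 = -4358$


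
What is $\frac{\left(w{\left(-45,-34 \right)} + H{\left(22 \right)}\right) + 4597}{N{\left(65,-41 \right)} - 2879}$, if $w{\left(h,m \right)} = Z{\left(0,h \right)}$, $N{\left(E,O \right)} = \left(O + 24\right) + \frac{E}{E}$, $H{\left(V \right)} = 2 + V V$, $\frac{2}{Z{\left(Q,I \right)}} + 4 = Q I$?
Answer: $- \frac{2033}{1158} \approx -1.7556$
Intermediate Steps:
$Z{\left(Q,I \right)} = \frac{2}{-4 + I Q}$ ($Z{\left(Q,I \right)} = \frac{2}{-4 + Q I} = \frac{2}{-4 + I Q}$)
$H{\left(V \right)} = 2 + V^{2}$
$N{\left(E,O \right)} = 25 + O$ ($N{\left(E,O \right)} = \left(24 + O\right) + 1 = 25 + O$)
$w{\left(h,m \right)} = - \frac{1}{2}$ ($w{\left(h,m \right)} = \frac{2}{-4 + h 0} = \frac{2}{-4 + 0} = \frac{2}{-4} = 2 \left(- \frac{1}{4}\right) = - \frac{1}{2}$)
$\frac{\left(w{\left(-45,-34 \right)} + H{\left(22 \right)}\right) + 4597}{N{\left(65,-41 \right)} - 2879} = \frac{\left(- \frac{1}{2} + \left(2 + 22^{2}\right)\right) + 4597}{\left(25 - 41\right) - 2879} = \frac{\left(- \frac{1}{2} + \left(2 + 484\right)\right) + 4597}{-16 - 2879} = \frac{\left(- \frac{1}{2} + 486\right) + 4597}{-2895} = \left(\frac{971}{2} + 4597\right) \left(- \frac{1}{2895}\right) = \frac{10165}{2} \left(- \frac{1}{2895}\right) = - \frac{2033}{1158}$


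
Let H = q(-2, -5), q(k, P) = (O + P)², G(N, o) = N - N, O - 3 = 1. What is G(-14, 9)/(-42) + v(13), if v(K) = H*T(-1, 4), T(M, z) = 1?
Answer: 1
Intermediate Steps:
O = 4 (O = 3 + 1 = 4)
G(N, o) = 0
q(k, P) = (4 + P)²
H = 1 (H = (4 - 5)² = (-1)² = 1)
v(K) = 1 (v(K) = 1*1 = 1)
G(-14, 9)/(-42) + v(13) = 0/(-42) + 1 = 0*(-1/42) + 1 = 0 + 1 = 1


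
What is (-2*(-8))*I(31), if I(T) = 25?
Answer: 400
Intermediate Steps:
(-2*(-8))*I(31) = -2*(-8)*25 = 16*25 = 400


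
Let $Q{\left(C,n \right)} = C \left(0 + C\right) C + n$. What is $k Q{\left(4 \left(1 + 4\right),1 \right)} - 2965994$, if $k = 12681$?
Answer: $98494687$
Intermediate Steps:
$Q{\left(C,n \right)} = n + C^{3}$ ($Q{\left(C,n \right)} = C C C + n = C^{2} C + n = C^{3} + n = n + C^{3}$)
$k Q{\left(4 \left(1 + 4\right),1 \right)} - 2965994 = 12681 \left(1 + \left(4 \left(1 + 4\right)\right)^{3}\right) - 2965994 = 12681 \left(1 + \left(4 \cdot 5\right)^{3}\right) - 2965994 = 12681 \left(1 + 20^{3}\right) - 2965994 = 12681 \left(1 + 8000\right) - 2965994 = 12681 \cdot 8001 - 2965994 = 101460681 - 2965994 = 98494687$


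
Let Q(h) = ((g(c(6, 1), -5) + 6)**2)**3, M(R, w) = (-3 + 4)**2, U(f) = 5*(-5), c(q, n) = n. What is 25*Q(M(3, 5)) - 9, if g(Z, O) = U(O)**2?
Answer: 1578033302146182016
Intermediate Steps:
U(f) = -25
M(R, w) = 1 (M(R, w) = 1**2 = 1)
g(Z, O) = 625 (g(Z, O) = (-25)**2 = 625)
Q(h) = 63121332085847281 (Q(h) = ((625 + 6)**2)**3 = (631**2)**3 = 398161**3 = 63121332085847281)
25*Q(M(3, 5)) - 9 = 25*63121332085847281 - 9 = 1578033302146182025 - 9 = 1578033302146182016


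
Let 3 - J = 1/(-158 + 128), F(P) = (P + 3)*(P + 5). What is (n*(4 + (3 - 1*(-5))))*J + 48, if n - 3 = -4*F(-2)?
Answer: -1398/5 ≈ -279.60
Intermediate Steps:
F(P) = (3 + P)*(5 + P)
J = 91/30 (J = 3 - 1/(-158 + 128) = 3 - 1/(-30) = 3 - 1*(-1/30) = 3 + 1/30 = 91/30 ≈ 3.0333)
n = -9 (n = 3 - 4*(15 + (-2)² + 8*(-2)) = 3 - 4*(15 + 4 - 16) = 3 - 4*3 = 3 - 12 = -9)
(n*(4 + (3 - 1*(-5))))*J + 48 = -9*(4 + (3 - 1*(-5)))*(91/30) + 48 = -9*(4 + (3 + 5))*(91/30) + 48 = -9*(4 + 8)*(91/30) + 48 = -9*12*(91/30) + 48 = -108*91/30 + 48 = -1638/5 + 48 = -1398/5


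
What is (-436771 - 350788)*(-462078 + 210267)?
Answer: 198316019349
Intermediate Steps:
(-436771 - 350788)*(-462078 + 210267) = -787559*(-251811) = 198316019349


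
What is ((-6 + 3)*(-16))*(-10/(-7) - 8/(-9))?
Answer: 2336/21 ≈ 111.24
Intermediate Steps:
((-6 + 3)*(-16))*(-10/(-7) - 8/(-9)) = (-3*(-16))*(-10*(-1/7) - 8*(-1/9)) = 48*(10/7 + 8/9) = 48*(146/63) = 2336/21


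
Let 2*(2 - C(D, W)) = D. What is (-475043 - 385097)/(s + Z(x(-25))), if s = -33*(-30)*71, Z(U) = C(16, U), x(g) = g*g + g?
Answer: -215035/17571 ≈ -12.238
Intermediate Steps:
C(D, W) = 2 - D/2
x(g) = g + g² (x(g) = g² + g = g + g²)
Z(U) = -6 (Z(U) = 2 - ½*16 = 2 - 8 = -6)
s = 70290 (s = 990*71 = 70290)
(-475043 - 385097)/(s + Z(x(-25))) = (-475043 - 385097)/(70290 - 6) = -860140/70284 = -860140*1/70284 = -215035/17571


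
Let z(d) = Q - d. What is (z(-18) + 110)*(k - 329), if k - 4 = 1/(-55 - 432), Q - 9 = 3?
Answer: -22158640/487 ≈ -45500.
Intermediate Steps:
Q = 12 (Q = 9 + 3 = 12)
z(d) = 12 - d
k = 1947/487 (k = 4 + 1/(-55 - 432) = 4 + 1/(-487) = 4 - 1/487 = 1947/487 ≈ 3.9979)
(z(-18) + 110)*(k - 329) = ((12 - 1*(-18)) + 110)*(1947/487 - 329) = ((12 + 18) + 110)*(-158276/487) = (30 + 110)*(-158276/487) = 140*(-158276/487) = -22158640/487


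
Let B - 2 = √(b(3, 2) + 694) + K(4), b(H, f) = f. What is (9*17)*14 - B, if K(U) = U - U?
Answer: 2140 - 2*√174 ≈ 2113.6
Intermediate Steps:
K(U) = 0
B = 2 + 2*√174 (B = 2 + (√(2 + 694) + 0) = 2 + (√696 + 0) = 2 + (2*√174 + 0) = 2 + 2*√174 ≈ 28.382)
(9*17)*14 - B = (9*17)*14 - (2 + 2*√174) = 153*14 + (-2 - 2*√174) = 2142 + (-2 - 2*√174) = 2140 - 2*√174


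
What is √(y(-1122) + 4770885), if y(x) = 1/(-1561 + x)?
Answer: √34343163190082/2683 ≈ 2184.2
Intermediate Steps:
√(y(-1122) + 4770885) = √(1/(-1561 - 1122) + 4770885) = √(1/(-2683) + 4770885) = √(-1/2683 + 4770885) = √(12800284454/2683) = √34343163190082/2683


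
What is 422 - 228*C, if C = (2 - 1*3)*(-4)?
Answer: -490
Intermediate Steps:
C = 4 (C = (2 - 3)*(-4) = -1*(-4) = 4)
422 - 228*C = 422 - 228*4 = 422 - 912 = -490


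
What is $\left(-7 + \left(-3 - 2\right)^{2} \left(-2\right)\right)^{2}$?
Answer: $3249$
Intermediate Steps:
$\left(-7 + \left(-3 - 2\right)^{2} \left(-2\right)\right)^{2} = \left(-7 + \left(-5\right)^{2} \left(-2\right)\right)^{2} = \left(-7 + 25 \left(-2\right)\right)^{2} = \left(-7 - 50\right)^{2} = \left(-57\right)^{2} = 3249$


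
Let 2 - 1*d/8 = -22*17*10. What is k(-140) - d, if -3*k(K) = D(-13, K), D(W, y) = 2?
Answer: -89810/3 ≈ -29937.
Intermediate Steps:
k(K) = -⅔ (k(K) = -⅓*2 = -⅔)
d = 29936 (d = 16 - 8*(-22*17)*10 = 16 - (-2992)*10 = 16 - 8*(-3740) = 16 + 29920 = 29936)
k(-140) - d = -⅔ - 1*29936 = -⅔ - 29936 = -89810/3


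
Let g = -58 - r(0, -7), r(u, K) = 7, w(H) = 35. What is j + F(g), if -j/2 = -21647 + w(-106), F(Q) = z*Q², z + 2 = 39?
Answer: 199549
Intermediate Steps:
z = 37 (z = -2 + 39 = 37)
g = -65 (g = -58 - 1*7 = -58 - 7 = -65)
F(Q) = 37*Q²
j = 43224 (j = -2*(-21647 + 35) = -2*(-21612) = 43224)
j + F(g) = 43224 + 37*(-65)² = 43224 + 37*4225 = 43224 + 156325 = 199549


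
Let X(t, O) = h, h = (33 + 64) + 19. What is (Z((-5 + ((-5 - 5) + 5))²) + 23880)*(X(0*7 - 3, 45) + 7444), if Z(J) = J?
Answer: 181288800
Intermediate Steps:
h = 116 (h = 97 + 19 = 116)
X(t, O) = 116
(Z((-5 + ((-5 - 5) + 5))²) + 23880)*(X(0*7 - 3, 45) + 7444) = ((-5 + ((-5 - 5) + 5))² + 23880)*(116 + 7444) = ((-5 + (-10 + 5))² + 23880)*7560 = ((-5 - 5)² + 23880)*7560 = ((-10)² + 23880)*7560 = (100 + 23880)*7560 = 23980*7560 = 181288800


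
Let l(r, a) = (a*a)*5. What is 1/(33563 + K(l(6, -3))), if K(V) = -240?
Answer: 1/33323 ≈ 3.0009e-5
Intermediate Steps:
l(r, a) = 5*a² (l(r, a) = a²*5 = 5*a²)
1/(33563 + K(l(6, -3))) = 1/(33563 - 240) = 1/33323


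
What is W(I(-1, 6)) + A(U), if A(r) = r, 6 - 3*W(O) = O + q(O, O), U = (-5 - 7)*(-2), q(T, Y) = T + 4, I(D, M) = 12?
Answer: 50/3 ≈ 16.667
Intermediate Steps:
q(T, Y) = 4 + T
U = 24 (U = -12*(-2) = 24)
W(O) = ⅔ - 2*O/3 (W(O) = 2 - (O + (4 + O))/3 = 2 - (4 + 2*O)/3 = 2 + (-4/3 - 2*O/3) = ⅔ - 2*O/3)
W(I(-1, 6)) + A(U) = (⅔ - ⅔*12) + 24 = (⅔ - 8) + 24 = -22/3 + 24 = 50/3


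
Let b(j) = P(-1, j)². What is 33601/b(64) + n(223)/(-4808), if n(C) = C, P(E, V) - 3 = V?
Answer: 160552561/21583112 ≈ 7.4388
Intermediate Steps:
P(E, V) = 3 + V
b(j) = (3 + j)²
33601/b(64) + n(223)/(-4808) = 33601/((3 + 64)²) + 223/(-4808) = 33601/(67²) + 223*(-1/4808) = 33601/4489 - 223/4808 = 160552561/21583112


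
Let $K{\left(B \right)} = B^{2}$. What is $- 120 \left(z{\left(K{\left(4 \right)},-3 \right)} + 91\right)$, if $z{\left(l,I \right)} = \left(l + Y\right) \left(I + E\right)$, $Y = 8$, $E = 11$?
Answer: $-33960$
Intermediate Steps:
$z{\left(l,I \right)} = \left(8 + l\right) \left(11 + I\right)$ ($z{\left(l,I \right)} = \left(l + 8\right) \left(I + 11\right) = \left(8 + l\right) \left(11 + I\right)$)
$- 120 \left(z{\left(K{\left(4 \right)},-3 \right)} + 91\right) = - 120 \left(\left(88 + 8 \left(-3\right) + 11 \cdot 4^{2} - 3 \cdot 4^{2}\right) + 91\right) = - 120 \left(\left(88 - 24 + 11 \cdot 16 - 48\right) + 91\right) = - 120 \left(\left(88 - 24 + 176 - 48\right) + 91\right) = - 120 \left(192 + 91\right) = \left(-120\right) 283 = -33960$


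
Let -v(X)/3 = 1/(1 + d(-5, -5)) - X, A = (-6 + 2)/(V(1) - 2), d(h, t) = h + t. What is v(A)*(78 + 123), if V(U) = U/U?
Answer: 2479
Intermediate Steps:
V(U) = 1
A = 4 (A = (-6 + 2)/(1 - 2) = -4/(-1) = -4*(-1) = 4)
v(X) = ⅓ + 3*X (v(X) = -3*(1/(1 + (-5 - 5)) - X) = -3*(1/(1 - 10) - X) = -3*(1/(-9) - X) = -3*(-⅑ - X) = ⅓ + 3*X)
v(A)*(78 + 123) = (⅓ + 3*4)*(78 + 123) = (⅓ + 12)*201 = (37/3)*201 = 2479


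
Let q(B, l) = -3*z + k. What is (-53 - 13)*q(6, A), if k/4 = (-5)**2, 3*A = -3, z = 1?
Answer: -6402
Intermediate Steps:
A = -1 (A = (1/3)*(-3) = -1)
k = 100 (k = 4*(-5)**2 = 4*25 = 100)
q(B, l) = 97 (q(B, l) = -3*1 + 100 = -3 + 100 = 97)
(-53 - 13)*q(6, A) = (-53 - 13)*97 = -66*97 = -6402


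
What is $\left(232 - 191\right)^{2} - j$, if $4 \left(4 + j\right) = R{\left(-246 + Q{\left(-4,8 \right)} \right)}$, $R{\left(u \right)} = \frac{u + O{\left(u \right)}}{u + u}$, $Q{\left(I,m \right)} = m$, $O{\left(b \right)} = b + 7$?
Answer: $\frac{458253}{272} \approx 1684.8$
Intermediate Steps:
$O{\left(b \right)} = 7 + b$
$R{\left(u \right)} = \frac{7 + 2 u}{2 u}$ ($R{\left(u \right)} = \frac{u + \left(7 + u\right)}{u + u} = \frac{7 + 2 u}{2 u}$)
$j = - \frac{1021}{272}$ ($j = -4 + \frac{\frac{1}{-246 + 8} \left(\frac{7}{2} + \left(-246 + 8\right)\right)}{4} = -4 + \frac{\frac{1}{-238} \left(\frac{7}{2} - 238\right)}{4} = -4 + \frac{\left(- \frac{1}{238}\right) \left(- \frac{469}{2}\right)}{4} = -4 + \frac{1}{4} \cdot \frac{67}{68} = -4 + \frac{67}{272} = - \frac{1021}{272} \approx -3.7537$)
$\left(232 - 191\right)^{2} - j = \left(232 - 191\right)^{2} - - \frac{1021}{272} = 41^{2} + \frac{1021}{272} = 1681 + \frac{1021}{272} = \frac{458253}{272}$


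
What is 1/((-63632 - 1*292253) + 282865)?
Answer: -1/73020 ≈ -1.3695e-5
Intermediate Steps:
1/((-63632 - 1*292253) + 282865) = 1/((-63632 - 292253) + 282865) = 1/(-355885 + 282865) = 1/(-73020) = -1/73020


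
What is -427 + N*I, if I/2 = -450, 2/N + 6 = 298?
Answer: -31621/73 ≈ -433.16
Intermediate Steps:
N = 1/146 (N = 2/(-6 + 298) = 2/292 = 2*(1/292) = 1/146 ≈ 0.0068493)
I = -900 (I = 2*(-450) = -900)
-427 + N*I = -427 + (1/146)*(-900) = -427 - 450/73 = -31621/73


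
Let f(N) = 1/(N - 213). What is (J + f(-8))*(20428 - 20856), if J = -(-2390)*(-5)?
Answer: 1130327028/221 ≈ 5.1146e+6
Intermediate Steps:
f(N) = 1/(-213 + N)
J = -11950 (J = -478*25 = -11950)
(J + f(-8))*(20428 - 20856) = (-11950 + 1/(-213 - 8))*(20428 - 20856) = (-11950 + 1/(-221))*(-428) = (-11950 - 1/221)*(-428) = -2640951/221*(-428) = 1130327028/221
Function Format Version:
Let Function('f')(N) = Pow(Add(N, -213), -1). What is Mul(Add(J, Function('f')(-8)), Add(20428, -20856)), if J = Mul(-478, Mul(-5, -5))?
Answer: Rational(1130327028, 221) ≈ 5.1146e+6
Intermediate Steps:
Function('f')(N) = Pow(Add(-213, N), -1)
J = -11950 (J = Mul(-478, 25) = -11950)
Mul(Add(J, Function('f')(-8)), Add(20428, -20856)) = Mul(Add(-11950, Pow(Add(-213, -8), -1)), Add(20428, -20856)) = Mul(Add(-11950, Pow(-221, -1)), -428) = Mul(Add(-11950, Rational(-1, 221)), -428) = Mul(Rational(-2640951, 221), -428) = Rational(1130327028, 221)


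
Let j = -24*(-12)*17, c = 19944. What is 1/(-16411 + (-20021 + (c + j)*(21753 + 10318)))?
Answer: 1/796607208 ≈ 1.2553e-9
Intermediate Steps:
j = 4896 (j = 288*17 = 4896)
1/(-16411 + (-20021 + (c + j)*(21753 + 10318))) = 1/(-16411 + (-20021 + (19944 + 4896)*(21753 + 10318))) = 1/(-16411 + (-20021 + 24840*32071)) = 1/(-16411 + (-20021 + 796643640)) = 1/(-16411 + 796623619) = 1/796607208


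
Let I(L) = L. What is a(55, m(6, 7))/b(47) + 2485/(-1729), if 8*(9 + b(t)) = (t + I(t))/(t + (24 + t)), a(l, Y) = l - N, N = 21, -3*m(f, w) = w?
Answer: -5455211/1037647 ≈ -5.2573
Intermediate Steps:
m(f, w) = -w/3
a(l, Y) = -21 + l (a(l, Y) = l - 1*21 = l - 21 = -21 + l)
b(t) = -9 + t/(4*(24 + 2*t)) (b(t) = -9 + ((t + t)/(t + (24 + t)))/8 = -9 + ((2*t)/(24 + 2*t))/8 = -9 + (2*t/(24 + 2*t))/8 = -9 + t/(4*(24 + 2*t)))
a(55, m(6, 7))/b(47) + 2485/(-1729) = (-21 + 55)/(((-864 - 71*47)/(8*(12 + 47)))) + 2485/(-1729) = 34/(((1/8)*(-864 - 3337)/59)) + 2485*(-1/1729) = 34/(((1/8)*(1/59)*(-4201))) - 355/247 = 34/(-4201/472) - 355/247 = 34*(-472/4201) - 355/247 = -16048/4201 - 355/247 = -5455211/1037647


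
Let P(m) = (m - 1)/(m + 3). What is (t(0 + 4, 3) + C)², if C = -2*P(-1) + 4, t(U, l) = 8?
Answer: 196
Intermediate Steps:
P(m) = (-1 + m)/(3 + m)
C = 6 (C = -2*(-1 - 1)/(3 - 1) + 4 = -2*(-2)/2 + 4 = -(-2) + 4 = -2*(-1) + 4 = 2 + 4 = 6)
(t(0 + 4, 3) + C)² = (8 + 6)² = 14² = 196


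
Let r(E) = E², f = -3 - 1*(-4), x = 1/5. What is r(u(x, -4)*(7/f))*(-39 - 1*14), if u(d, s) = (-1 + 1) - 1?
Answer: -2597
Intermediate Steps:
x = ⅕ ≈ 0.20000
u(d, s) = -1 (u(d, s) = 0 - 1 = -1)
f = 1 (f = -3 + 4 = 1)
r(u(x, -4)*(7/f))*(-39 - 1*14) = (-7/1)²*(-39 - 1*14) = (-7)²*(-39 - 14) = (-1*7)²*(-53) = (-7)²*(-53) = 49*(-53) = -2597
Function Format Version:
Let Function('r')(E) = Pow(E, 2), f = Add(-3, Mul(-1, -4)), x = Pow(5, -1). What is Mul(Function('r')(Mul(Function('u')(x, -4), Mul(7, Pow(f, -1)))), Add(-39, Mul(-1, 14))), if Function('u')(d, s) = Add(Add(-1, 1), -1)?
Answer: -2597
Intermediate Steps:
x = Rational(1, 5) ≈ 0.20000
Function('u')(d, s) = -1 (Function('u')(d, s) = Add(0, -1) = -1)
f = 1 (f = Add(-3, 4) = 1)
Mul(Function('r')(Mul(Function('u')(x, -4), Mul(7, Pow(f, -1)))), Add(-39, Mul(-1, 14))) = Mul(Pow(Mul(-1, Mul(7, Pow(1, -1))), 2), Add(-39, Mul(-1, 14))) = Mul(Pow(Mul(-1, Mul(7, 1)), 2), Add(-39, -14)) = Mul(Pow(Mul(-1, 7), 2), -53) = Mul(Pow(-7, 2), -53) = Mul(49, -53) = -2597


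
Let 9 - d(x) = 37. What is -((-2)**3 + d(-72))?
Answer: 36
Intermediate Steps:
d(x) = -28 (d(x) = 9 - 1*37 = 9 - 37 = -28)
-((-2)**3 + d(-72)) = -((-2)**3 - 28) = -(-8 - 28) = -1*(-36) = 36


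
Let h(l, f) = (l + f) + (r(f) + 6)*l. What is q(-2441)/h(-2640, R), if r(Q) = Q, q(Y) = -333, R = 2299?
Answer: 333/6085541 ≈ 5.4720e-5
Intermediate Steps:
h(l, f) = f + l + l*(6 + f) (h(l, f) = (l + f) + (f + 6)*l = (f + l) + (6 + f)*l = (f + l) + l*(6 + f) = f + l + l*(6 + f))
q(-2441)/h(-2640, R) = -333/(2299 + 7*(-2640) + 2299*(-2640)) = -333/(2299 - 18480 - 6069360) = -333/(-6085541) = -333*(-1/6085541) = 333/6085541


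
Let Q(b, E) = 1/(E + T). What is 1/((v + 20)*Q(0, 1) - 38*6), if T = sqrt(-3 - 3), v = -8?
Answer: (I - sqrt(6))/(12*(-18*I + 19*sqrt(6))) ≈ -0.0044177 + 8.1978e-5*I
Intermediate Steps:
T = I*sqrt(6) (T = sqrt(-6) = I*sqrt(6) ≈ 2.4495*I)
Q(b, E) = 1/(E + I*sqrt(6))
1/((v + 20)*Q(0, 1) - 38*6) = 1/((-8 + 20)/(1 + I*sqrt(6)) - 38*6) = 1/(12/(1 + I*sqrt(6)) - 228) = 1/(-228 + 12/(1 + I*sqrt(6)))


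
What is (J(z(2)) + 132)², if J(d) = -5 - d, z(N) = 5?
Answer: 14884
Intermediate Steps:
(J(z(2)) + 132)² = ((-5 - 1*5) + 132)² = ((-5 - 5) + 132)² = (-10 + 132)² = 122² = 14884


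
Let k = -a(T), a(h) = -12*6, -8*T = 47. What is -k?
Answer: -72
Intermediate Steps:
T = -47/8 (T = -1/8*47 = -47/8 ≈ -5.8750)
a(h) = -72
k = 72 (k = -1*(-72) = 72)
-k = -1*72 = -72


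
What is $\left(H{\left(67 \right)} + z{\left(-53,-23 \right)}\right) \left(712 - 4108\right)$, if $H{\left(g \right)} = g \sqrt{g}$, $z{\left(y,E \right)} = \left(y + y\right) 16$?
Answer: $5759616 - 227532 \sqrt{67} \approx 3.8972 \cdot 10^{6}$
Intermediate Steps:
$z{\left(y,E \right)} = 32 y$ ($z{\left(y,E \right)} = 2 y 16 = 32 y$)
$H{\left(g \right)} = g^{\frac{3}{2}}$
$\left(H{\left(67 \right)} + z{\left(-53,-23 \right)}\right) \left(712 - 4108\right) = \left(67^{\frac{3}{2}} + 32 \left(-53\right)\right) \left(712 - 4108\right) = \left(67 \sqrt{67} - 1696\right) \left(-3396\right) = \left(-1696 + 67 \sqrt{67}\right) \left(-3396\right) = 5759616 - 227532 \sqrt{67}$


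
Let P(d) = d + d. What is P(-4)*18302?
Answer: -146416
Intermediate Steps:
P(d) = 2*d
P(-4)*18302 = (2*(-4))*18302 = -8*18302 = -146416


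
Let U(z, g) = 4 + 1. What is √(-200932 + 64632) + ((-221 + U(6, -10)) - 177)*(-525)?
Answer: 206325 + 10*I*√1363 ≈ 2.0633e+5 + 369.19*I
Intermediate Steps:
U(z, g) = 5
√(-200932 + 64632) + ((-221 + U(6, -10)) - 177)*(-525) = √(-200932 + 64632) + ((-221 + 5) - 177)*(-525) = √(-136300) + (-216 - 177)*(-525) = 10*I*√1363 - 393*(-525) = 10*I*√1363 + 206325 = 206325 + 10*I*√1363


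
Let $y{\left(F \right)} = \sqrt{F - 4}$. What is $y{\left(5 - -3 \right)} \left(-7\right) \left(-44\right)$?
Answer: $616$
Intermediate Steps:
$y{\left(F \right)} = \sqrt{-4 + F}$
$y{\left(5 - -3 \right)} \left(-7\right) \left(-44\right) = \sqrt{-4 + \left(5 - -3\right)} \left(-7\right) \left(-44\right) = \sqrt{-4 + \left(5 + 3\right)} \left(-7\right) \left(-44\right) = \sqrt{-4 + 8} \left(-7\right) \left(-44\right) = \sqrt{4} \left(-7\right) \left(-44\right) = 2 \left(-7\right) \left(-44\right) = \left(-14\right) \left(-44\right) = 616$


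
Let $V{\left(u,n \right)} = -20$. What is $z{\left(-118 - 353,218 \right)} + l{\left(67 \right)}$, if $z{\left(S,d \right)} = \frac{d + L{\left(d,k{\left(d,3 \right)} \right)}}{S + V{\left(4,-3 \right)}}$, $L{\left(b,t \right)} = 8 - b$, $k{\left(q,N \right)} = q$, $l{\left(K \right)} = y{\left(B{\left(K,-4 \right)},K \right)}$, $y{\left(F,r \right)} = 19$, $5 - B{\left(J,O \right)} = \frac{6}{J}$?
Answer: $\frac{9321}{491} \approx 18.984$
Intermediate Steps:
$B{\left(J,O \right)} = 5 - \frac{6}{J}$
$l{\left(K \right)} = 19$
$z{\left(S,d \right)} = \frac{8}{-20 + S}$ ($z{\left(S,d \right)} = \frac{d - \left(-8 + d\right)}{S - 20} = \frac{8}{-20 + S}$)
$z{\left(-118 - 353,218 \right)} + l{\left(67 \right)} = \frac{8}{-20 - 471} + 19 = \frac{8}{-491} + 19 = 8 \left(- \frac{1}{491}\right) + 19 = - \frac{8}{491} + 19 = \frac{9321}{491}$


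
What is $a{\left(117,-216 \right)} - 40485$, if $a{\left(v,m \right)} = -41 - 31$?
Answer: $-40557$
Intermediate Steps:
$a{\left(v,m \right)} = -72$ ($a{\left(v,m \right)} = -41 - 31 = -72$)
$a{\left(117,-216 \right)} - 40485 = -72 - 40485 = -40557$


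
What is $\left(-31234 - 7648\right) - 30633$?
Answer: $-69515$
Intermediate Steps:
$\left(-31234 - 7648\right) - 30633 = -38882 - 30633 = -69515$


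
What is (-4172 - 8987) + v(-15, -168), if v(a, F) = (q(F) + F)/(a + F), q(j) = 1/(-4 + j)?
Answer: -414163787/31476 ≈ -13158.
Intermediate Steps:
v(a, F) = (F + 1/(-4 + F))/(F + a) (v(a, F) = (1/(-4 + F) + F)/(a + F) = (F + 1/(-4 + F))/(F + a))
(-4172 - 8987) + v(-15, -168) = (-4172 - 8987) + (1 - 168*(-4 - 168))/((-4 - 168)*(-168 - 15)) = -13159 + (1 - 168*(-172))/(-172*(-183)) = -13159 - 1/172*(-1/183)*(1 + 28896) = -13159 - 1/172*(-1/183)*28897 = -13159 + 28897/31476 = -414163787/31476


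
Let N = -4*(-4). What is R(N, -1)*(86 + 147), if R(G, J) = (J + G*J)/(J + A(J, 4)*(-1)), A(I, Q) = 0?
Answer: 3961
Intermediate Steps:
N = 16
R(G, J) = (J + G*J)/J (R(G, J) = (J + G*J)/(J + 0*(-1)) = (J + G*J)/(J + 0) = (J + G*J)/J)
R(N, -1)*(86 + 147) = (1 + 16)*(86 + 147) = 17*233 = 3961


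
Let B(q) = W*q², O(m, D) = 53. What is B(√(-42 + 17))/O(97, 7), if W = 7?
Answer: -175/53 ≈ -3.3019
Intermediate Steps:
B(q) = 7*q²
B(√(-42 + 17))/O(97, 7) = (7*(√(-42 + 17))²)/53 = (7*(√(-25))²)*(1/53) = (7*(5*I)²)*(1/53) = (7*(-25))*(1/53) = -175*1/53 = -175/53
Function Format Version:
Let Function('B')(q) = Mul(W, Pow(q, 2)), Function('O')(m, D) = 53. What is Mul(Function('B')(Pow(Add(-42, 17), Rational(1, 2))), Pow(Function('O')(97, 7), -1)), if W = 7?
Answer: Rational(-175, 53) ≈ -3.3019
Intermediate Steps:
Function('B')(q) = Mul(7, Pow(q, 2))
Mul(Function('B')(Pow(Add(-42, 17), Rational(1, 2))), Pow(Function('O')(97, 7), -1)) = Mul(Mul(7, Pow(Pow(Add(-42, 17), Rational(1, 2)), 2)), Pow(53, -1)) = Mul(Mul(7, Pow(Pow(-25, Rational(1, 2)), 2)), Rational(1, 53)) = Mul(Mul(7, Pow(Mul(5, I), 2)), Rational(1, 53)) = Mul(Mul(7, -25), Rational(1, 53)) = Mul(-175, Rational(1, 53)) = Rational(-175, 53)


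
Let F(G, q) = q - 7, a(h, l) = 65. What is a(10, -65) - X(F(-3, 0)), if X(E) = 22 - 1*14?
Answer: 57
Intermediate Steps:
F(G, q) = -7 + q
X(E) = 8 (X(E) = 22 - 14 = 8)
a(10, -65) - X(F(-3, 0)) = 65 - 1*8 = 65 - 8 = 57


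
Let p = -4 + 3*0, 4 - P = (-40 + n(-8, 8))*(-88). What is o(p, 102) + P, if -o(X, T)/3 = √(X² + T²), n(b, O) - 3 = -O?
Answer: -3956 - 6*√2605 ≈ -4262.2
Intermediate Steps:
n(b, O) = 3 - O
P = -3956 (P = 4 - (-40 + (3 - 1*8))*(-88) = 4 - (-40 + (3 - 8))*(-88) = 4 - (-40 - 5)*(-88) = 4 - (-45)*(-88) = 4 - 1*3960 = 4 - 3960 = -3956)
p = -4 (p = -4 + 0 = -4)
o(X, T) = -3*√(T² + X²) (o(X, T) = -3*√(X² + T²) = -3*√(T² + X²))
o(p, 102) + P = -3*√(102² + (-4)²) - 3956 = -3*√(10404 + 16) - 3956 = -6*√2605 - 3956 = -3956 - 6*√2605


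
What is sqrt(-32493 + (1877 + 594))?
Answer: I*sqrt(30022) ≈ 173.27*I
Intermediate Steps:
sqrt(-32493 + (1877 + 594)) = sqrt(-32493 + 2471) = sqrt(-30022) = I*sqrt(30022)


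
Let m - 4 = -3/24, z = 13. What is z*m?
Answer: 403/8 ≈ 50.375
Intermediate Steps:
m = 31/8 (m = 4 - 3/24 = 4 - 3*1/24 = 4 - ⅛ = 31/8 ≈ 3.8750)
z*m = 13*(31/8) = 403/8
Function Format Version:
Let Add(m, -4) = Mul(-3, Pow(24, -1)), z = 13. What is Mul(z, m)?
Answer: Rational(403, 8) ≈ 50.375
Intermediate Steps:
m = Rational(31, 8) (m = Add(4, Mul(-3, Pow(24, -1))) = Add(4, Mul(-3, Rational(1, 24))) = Add(4, Rational(-1, 8)) = Rational(31, 8) ≈ 3.8750)
Mul(z, m) = Mul(13, Rational(31, 8)) = Rational(403, 8)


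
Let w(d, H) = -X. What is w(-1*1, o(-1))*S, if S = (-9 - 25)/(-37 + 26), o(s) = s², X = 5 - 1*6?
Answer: 34/11 ≈ 3.0909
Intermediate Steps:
X = -1 (X = 5 - 6 = -1)
w(d, H) = 1 (w(d, H) = -1*(-1) = 1)
S = 34/11 (S = -34/(-11) = -34*(-1/11) = 34/11 ≈ 3.0909)
w(-1*1, o(-1))*S = 1*(34/11) = 34/11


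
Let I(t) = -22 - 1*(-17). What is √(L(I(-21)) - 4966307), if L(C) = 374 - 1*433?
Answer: I*√4966366 ≈ 2228.5*I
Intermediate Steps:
I(t) = -5 (I(t) = -22 + 17 = -5)
L(C) = -59 (L(C) = 374 - 433 = -59)
√(L(I(-21)) - 4966307) = √(-59 - 4966307) = √(-4966366) = I*√4966366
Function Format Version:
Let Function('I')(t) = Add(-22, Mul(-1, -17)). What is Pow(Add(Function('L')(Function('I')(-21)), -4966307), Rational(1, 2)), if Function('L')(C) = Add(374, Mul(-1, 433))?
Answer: Mul(I, Pow(4966366, Rational(1, 2))) ≈ Mul(2228.5, I)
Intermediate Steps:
Function('I')(t) = -5 (Function('I')(t) = Add(-22, 17) = -5)
Function('L')(C) = -59 (Function('L')(C) = Add(374, -433) = -59)
Pow(Add(Function('L')(Function('I')(-21)), -4966307), Rational(1, 2)) = Pow(Add(-59, -4966307), Rational(1, 2)) = Pow(-4966366, Rational(1, 2)) = Mul(I, Pow(4966366, Rational(1, 2)))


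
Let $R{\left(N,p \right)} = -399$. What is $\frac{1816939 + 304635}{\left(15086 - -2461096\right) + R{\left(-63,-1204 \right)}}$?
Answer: $\frac{2121574}{2475783} \approx 0.85693$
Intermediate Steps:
$\frac{1816939 + 304635}{\left(15086 - -2461096\right) + R{\left(-63,-1204 \right)}} = \frac{1816939 + 304635}{\left(15086 - -2461096\right) - 399} = \frac{2121574}{\left(15086 + 2461096\right) - 399} = \frac{2121574}{2476182 - 399} = \frac{2121574}{2475783}$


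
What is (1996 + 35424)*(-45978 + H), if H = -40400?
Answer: -3232264760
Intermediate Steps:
(1996 + 35424)*(-45978 + H) = (1996 + 35424)*(-45978 - 40400) = 37420*(-86378) = -3232264760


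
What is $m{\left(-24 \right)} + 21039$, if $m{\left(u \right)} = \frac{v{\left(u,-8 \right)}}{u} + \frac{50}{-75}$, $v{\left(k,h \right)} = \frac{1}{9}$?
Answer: $\frac{4544279}{216} \approx 21038.0$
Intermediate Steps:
$v{\left(k,h \right)} = \frac{1}{9}$
$m{\left(u \right)} = - \frac{2}{3} + \frac{1}{9 u}$ ($m{\left(u \right)} = \frac{1}{9 u} + \frac{50}{-75} = \frac{1}{9 u} + 50 \left(- \frac{1}{75}\right) = \frac{1}{9 u} - \frac{2}{3} = - \frac{2}{3} + \frac{1}{9 u}$)
$m{\left(-24 \right)} + 21039 = \frac{1 - -144}{9 \left(-24\right)} + 21039 = \frac{1}{9} \left(- \frac{1}{24}\right) \left(1 + 144\right) + 21039 = \frac{1}{9} \left(- \frac{1}{24}\right) 145 + 21039 = - \frac{145}{216} + 21039 = \frac{4544279}{216}$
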